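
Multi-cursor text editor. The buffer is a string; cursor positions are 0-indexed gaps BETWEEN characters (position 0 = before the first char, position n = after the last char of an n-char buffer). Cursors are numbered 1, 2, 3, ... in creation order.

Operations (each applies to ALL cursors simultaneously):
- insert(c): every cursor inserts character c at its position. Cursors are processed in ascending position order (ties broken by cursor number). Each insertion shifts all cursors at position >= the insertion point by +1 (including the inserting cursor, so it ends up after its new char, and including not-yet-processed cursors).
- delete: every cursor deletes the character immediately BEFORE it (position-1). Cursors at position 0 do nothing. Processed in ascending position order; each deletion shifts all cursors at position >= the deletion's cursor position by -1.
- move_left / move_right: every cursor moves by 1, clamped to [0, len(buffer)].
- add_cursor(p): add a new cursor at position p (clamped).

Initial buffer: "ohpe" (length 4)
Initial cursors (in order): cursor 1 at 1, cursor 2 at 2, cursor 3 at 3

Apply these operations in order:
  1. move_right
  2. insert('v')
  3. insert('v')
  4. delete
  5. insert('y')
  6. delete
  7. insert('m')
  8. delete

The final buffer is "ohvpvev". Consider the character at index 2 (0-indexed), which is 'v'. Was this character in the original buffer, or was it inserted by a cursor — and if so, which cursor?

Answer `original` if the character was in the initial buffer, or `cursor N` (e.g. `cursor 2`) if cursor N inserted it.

Answer: cursor 1

Derivation:
After op 1 (move_right): buffer="ohpe" (len 4), cursors c1@2 c2@3 c3@4, authorship ....
After op 2 (insert('v')): buffer="ohvpvev" (len 7), cursors c1@3 c2@5 c3@7, authorship ..1.2.3
After op 3 (insert('v')): buffer="ohvvpvvevv" (len 10), cursors c1@4 c2@7 c3@10, authorship ..11.22.33
After op 4 (delete): buffer="ohvpvev" (len 7), cursors c1@3 c2@5 c3@7, authorship ..1.2.3
After op 5 (insert('y')): buffer="ohvypvyevy" (len 10), cursors c1@4 c2@7 c3@10, authorship ..11.22.33
After op 6 (delete): buffer="ohvpvev" (len 7), cursors c1@3 c2@5 c3@7, authorship ..1.2.3
After op 7 (insert('m')): buffer="ohvmpvmevm" (len 10), cursors c1@4 c2@7 c3@10, authorship ..11.22.33
After op 8 (delete): buffer="ohvpvev" (len 7), cursors c1@3 c2@5 c3@7, authorship ..1.2.3
Authorship (.=original, N=cursor N): . . 1 . 2 . 3
Index 2: author = 1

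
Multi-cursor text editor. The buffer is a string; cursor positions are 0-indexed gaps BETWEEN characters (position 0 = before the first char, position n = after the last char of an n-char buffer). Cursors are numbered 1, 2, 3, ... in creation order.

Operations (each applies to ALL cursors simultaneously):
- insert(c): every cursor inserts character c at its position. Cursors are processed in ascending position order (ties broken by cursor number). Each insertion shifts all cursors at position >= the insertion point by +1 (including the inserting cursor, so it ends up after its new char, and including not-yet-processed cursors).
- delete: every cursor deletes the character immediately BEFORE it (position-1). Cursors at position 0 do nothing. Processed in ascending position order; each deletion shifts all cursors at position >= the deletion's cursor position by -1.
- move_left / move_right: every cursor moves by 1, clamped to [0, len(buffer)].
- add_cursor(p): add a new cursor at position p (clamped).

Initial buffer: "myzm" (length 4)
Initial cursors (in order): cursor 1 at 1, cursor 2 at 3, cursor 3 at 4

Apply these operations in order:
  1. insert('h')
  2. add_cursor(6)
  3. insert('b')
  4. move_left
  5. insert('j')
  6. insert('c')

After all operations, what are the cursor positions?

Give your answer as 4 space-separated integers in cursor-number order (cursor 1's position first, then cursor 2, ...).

After op 1 (insert('h')): buffer="mhyzhmh" (len 7), cursors c1@2 c2@5 c3@7, authorship .1..2.3
After op 2 (add_cursor(6)): buffer="mhyzhmh" (len 7), cursors c1@2 c2@5 c4@6 c3@7, authorship .1..2.3
After op 3 (insert('b')): buffer="mhbyzhbmbhb" (len 11), cursors c1@3 c2@7 c4@9 c3@11, authorship .11..22.433
After op 4 (move_left): buffer="mhbyzhbmbhb" (len 11), cursors c1@2 c2@6 c4@8 c3@10, authorship .11..22.433
After op 5 (insert('j')): buffer="mhjbyzhjbmjbhjb" (len 15), cursors c1@3 c2@8 c4@11 c3@14, authorship .111..222.44333
After op 6 (insert('c')): buffer="mhjcbyzhjcbmjcbhjcb" (len 19), cursors c1@4 c2@10 c4@14 c3@18, authorship .1111..2222.4443333

Answer: 4 10 18 14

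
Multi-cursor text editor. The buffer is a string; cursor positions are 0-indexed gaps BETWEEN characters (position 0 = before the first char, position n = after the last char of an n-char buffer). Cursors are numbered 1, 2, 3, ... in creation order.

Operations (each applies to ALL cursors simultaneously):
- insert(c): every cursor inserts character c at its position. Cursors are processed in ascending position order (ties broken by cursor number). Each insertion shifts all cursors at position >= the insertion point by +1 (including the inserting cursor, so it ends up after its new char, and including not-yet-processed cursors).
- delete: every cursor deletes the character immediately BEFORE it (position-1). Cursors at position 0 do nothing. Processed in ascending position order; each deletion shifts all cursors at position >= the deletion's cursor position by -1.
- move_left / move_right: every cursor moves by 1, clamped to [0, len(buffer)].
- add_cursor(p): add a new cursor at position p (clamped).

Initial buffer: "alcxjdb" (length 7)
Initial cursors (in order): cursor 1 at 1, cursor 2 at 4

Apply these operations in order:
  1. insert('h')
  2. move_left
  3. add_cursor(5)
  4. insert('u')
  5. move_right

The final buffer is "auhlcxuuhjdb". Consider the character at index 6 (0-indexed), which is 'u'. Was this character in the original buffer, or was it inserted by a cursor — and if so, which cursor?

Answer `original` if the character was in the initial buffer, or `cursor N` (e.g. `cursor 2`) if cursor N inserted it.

Answer: cursor 2

Derivation:
After op 1 (insert('h')): buffer="ahlcxhjdb" (len 9), cursors c1@2 c2@6, authorship .1...2...
After op 2 (move_left): buffer="ahlcxhjdb" (len 9), cursors c1@1 c2@5, authorship .1...2...
After op 3 (add_cursor(5)): buffer="ahlcxhjdb" (len 9), cursors c1@1 c2@5 c3@5, authorship .1...2...
After op 4 (insert('u')): buffer="auhlcxuuhjdb" (len 12), cursors c1@2 c2@8 c3@8, authorship .11...232...
After op 5 (move_right): buffer="auhlcxuuhjdb" (len 12), cursors c1@3 c2@9 c3@9, authorship .11...232...
Authorship (.=original, N=cursor N): . 1 1 . . . 2 3 2 . . .
Index 6: author = 2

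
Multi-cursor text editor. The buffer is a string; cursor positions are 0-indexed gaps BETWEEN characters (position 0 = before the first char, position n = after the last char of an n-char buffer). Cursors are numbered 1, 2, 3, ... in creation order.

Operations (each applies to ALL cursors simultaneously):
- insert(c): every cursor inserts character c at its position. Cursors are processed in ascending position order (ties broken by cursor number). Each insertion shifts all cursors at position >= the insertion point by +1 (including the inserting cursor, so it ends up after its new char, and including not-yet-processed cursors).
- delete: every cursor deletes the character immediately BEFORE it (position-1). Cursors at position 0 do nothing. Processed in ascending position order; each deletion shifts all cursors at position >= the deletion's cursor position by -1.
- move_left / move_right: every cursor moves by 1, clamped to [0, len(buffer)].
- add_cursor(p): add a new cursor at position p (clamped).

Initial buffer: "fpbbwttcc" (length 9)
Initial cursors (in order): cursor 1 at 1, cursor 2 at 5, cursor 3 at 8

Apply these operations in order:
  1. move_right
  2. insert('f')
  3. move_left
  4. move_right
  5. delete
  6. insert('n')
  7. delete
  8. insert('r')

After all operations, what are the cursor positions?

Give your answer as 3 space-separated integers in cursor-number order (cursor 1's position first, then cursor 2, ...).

After op 1 (move_right): buffer="fpbbwttcc" (len 9), cursors c1@2 c2@6 c3@9, authorship .........
After op 2 (insert('f')): buffer="fpfbbwtftccf" (len 12), cursors c1@3 c2@8 c3@12, authorship ..1....2...3
After op 3 (move_left): buffer="fpfbbwtftccf" (len 12), cursors c1@2 c2@7 c3@11, authorship ..1....2...3
After op 4 (move_right): buffer="fpfbbwtftccf" (len 12), cursors c1@3 c2@8 c3@12, authorship ..1....2...3
After op 5 (delete): buffer="fpbbwttcc" (len 9), cursors c1@2 c2@6 c3@9, authorship .........
After op 6 (insert('n')): buffer="fpnbbwtntccn" (len 12), cursors c1@3 c2@8 c3@12, authorship ..1....2...3
After op 7 (delete): buffer="fpbbwttcc" (len 9), cursors c1@2 c2@6 c3@9, authorship .........
After op 8 (insert('r')): buffer="fprbbwtrtccr" (len 12), cursors c1@3 c2@8 c3@12, authorship ..1....2...3

Answer: 3 8 12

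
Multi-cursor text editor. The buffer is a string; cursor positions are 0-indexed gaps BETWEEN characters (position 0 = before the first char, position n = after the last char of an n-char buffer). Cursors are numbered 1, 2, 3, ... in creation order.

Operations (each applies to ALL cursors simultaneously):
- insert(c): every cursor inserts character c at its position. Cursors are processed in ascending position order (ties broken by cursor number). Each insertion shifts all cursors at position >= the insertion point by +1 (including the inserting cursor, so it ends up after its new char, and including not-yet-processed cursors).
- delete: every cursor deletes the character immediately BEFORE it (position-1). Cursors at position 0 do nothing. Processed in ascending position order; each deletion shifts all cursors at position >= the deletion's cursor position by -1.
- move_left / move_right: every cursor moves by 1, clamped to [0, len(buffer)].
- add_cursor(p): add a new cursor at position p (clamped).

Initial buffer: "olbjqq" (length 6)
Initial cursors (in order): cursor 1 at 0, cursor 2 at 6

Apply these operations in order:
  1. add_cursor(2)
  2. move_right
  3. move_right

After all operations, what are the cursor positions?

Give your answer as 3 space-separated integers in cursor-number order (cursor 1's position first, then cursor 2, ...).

After op 1 (add_cursor(2)): buffer="olbjqq" (len 6), cursors c1@0 c3@2 c2@6, authorship ......
After op 2 (move_right): buffer="olbjqq" (len 6), cursors c1@1 c3@3 c2@6, authorship ......
After op 3 (move_right): buffer="olbjqq" (len 6), cursors c1@2 c3@4 c2@6, authorship ......

Answer: 2 6 4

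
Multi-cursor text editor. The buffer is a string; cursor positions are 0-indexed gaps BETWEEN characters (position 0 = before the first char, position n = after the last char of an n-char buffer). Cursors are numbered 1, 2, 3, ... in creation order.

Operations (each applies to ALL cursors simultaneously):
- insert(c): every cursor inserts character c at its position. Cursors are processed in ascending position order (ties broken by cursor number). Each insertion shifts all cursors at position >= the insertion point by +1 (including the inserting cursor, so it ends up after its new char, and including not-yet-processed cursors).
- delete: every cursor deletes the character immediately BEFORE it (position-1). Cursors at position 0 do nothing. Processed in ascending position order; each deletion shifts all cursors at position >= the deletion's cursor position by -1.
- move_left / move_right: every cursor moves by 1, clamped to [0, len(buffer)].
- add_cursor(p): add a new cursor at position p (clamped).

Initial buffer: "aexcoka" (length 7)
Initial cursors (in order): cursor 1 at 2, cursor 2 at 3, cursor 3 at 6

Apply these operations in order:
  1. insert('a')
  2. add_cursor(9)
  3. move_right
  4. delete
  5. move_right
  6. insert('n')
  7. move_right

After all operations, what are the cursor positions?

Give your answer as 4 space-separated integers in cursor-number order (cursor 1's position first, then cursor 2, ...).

Answer: 6 8 10 10

Derivation:
After op 1 (insert('a')): buffer="aeaxacokaa" (len 10), cursors c1@3 c2@5 c3@9, authorship ..1.2...3.
After op 2 (add_cursor(9)): buffer="aeaxacokaa" (len 10), cursors c1@3 c2@5 c3@9 c4@9, authorship ..1.2...3.
After op 3 (move_right): buffer="aeaxacokaa" (len 10), cursors c1@4 c2@6 c3@10 c4@10, authorship ..1.2...3.
After op 4 (delete): buffer="aeaaok" (len 6), cursors c1@3 c2@4 c3@6 c4@6, authorship ..12..
After op 5 (move_right): buffer="aeaaok" (len 6), cursors c1@4 c2@5 c3@6 c4@6, authorship ..12..
After op 6 (insert('n')): buffer="aeaanonknn" (len 10), cursors c1@5 c2@7 c3@10 c4@10, authorship ..121.2.34
After op 7 (move_right): buffer="aeaanonknn" (len 10), cursors c1@6 c2@8 c3@10 c4@10, authorship ..121.2.34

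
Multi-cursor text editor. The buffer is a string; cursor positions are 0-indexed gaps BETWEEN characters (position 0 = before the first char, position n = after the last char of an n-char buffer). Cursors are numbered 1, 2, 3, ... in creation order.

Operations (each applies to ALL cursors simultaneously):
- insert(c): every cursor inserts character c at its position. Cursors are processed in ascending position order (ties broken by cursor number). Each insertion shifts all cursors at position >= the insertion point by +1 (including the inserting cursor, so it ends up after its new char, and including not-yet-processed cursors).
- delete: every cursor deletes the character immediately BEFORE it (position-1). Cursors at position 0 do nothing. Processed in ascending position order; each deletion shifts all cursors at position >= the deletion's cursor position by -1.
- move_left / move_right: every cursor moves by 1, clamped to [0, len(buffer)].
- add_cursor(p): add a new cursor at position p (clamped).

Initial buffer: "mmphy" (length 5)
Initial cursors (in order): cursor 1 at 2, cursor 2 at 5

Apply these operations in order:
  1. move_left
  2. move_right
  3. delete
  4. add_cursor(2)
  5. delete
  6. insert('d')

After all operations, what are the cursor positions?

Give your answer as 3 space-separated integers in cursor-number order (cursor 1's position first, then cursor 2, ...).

After op 1 (move_left): buffer="mmphy" (len 5), cursors c1@1 c2@4, authorship .....
After op 2 (move_right): buffer="mmphy" (len 5), cursors c1@2 c2@5, authorship .....
After op 3 (delete): buffer="mph" (len 3), cursors c1@1 c2@3, authorship ...
After op 4 (add_cursor(2)): buffer="mph" (len 3), cursors c1@1 c3@2 c2@3, authorship ...
After op 5 (delete): buffer="" (len 0), cursors c1@0 c2@0 c3@0, authorship 
After op 6 (insert('d')): buffer="ddd" (len 3), cursors c1@3 c2@3 c3@3, authorship 123

Answer: 3 3 3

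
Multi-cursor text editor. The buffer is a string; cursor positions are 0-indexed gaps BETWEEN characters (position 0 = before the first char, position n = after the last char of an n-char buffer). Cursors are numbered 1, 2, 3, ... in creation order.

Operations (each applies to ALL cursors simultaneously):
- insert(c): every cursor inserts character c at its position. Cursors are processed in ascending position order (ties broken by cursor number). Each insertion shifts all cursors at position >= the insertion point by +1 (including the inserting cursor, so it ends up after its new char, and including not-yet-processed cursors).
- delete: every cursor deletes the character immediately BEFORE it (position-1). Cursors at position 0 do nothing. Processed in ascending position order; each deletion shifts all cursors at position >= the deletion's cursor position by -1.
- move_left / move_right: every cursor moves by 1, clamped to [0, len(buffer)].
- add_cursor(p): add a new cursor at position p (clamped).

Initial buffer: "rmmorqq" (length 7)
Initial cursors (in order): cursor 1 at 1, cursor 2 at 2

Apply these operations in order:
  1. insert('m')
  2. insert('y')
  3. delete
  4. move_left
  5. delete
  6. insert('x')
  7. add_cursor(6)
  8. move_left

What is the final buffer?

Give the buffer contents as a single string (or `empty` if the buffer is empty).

After op 1 (insert('m')): buffer="rmmmmorqq" (len 9), cursors c1@2 c2@4, authorship .1.2.....
After op 2 (insert('y')): buffer="rmymmymorqq" (len 11), cursors c1@3 c2@6, authorship .11.22.....
After op 3 (delete): buffer="rmmmmorqq" (len 9), cursors c1@2 c2@4, authorship .1.2.....
After op 4 (move_left): buffer="rmmmmorqq" (len 9), cursors c1@1 c2@3, authorship .1.2.....
After op 5 (delete): buffer="mmmorqq" (len 7), cursors c1@0 c2@1, authorship 12.....
After op 6 (insert('x')): buffer="xmxmmorqq" (len 9), cursors c1@1 c2@3, authorship 1122.....
After op 7 (add_cursor(6)): buffer="xmxmmorqq" (len 9), cursors c1@1 c2@3 c3@6, authorship 1122.....
After op 8 (move_left): buffer="xmxmmorqq" (len 9), cursors c1@0 c2@2 c3@5, authorship 1122.....

Answer: xmxmmorqq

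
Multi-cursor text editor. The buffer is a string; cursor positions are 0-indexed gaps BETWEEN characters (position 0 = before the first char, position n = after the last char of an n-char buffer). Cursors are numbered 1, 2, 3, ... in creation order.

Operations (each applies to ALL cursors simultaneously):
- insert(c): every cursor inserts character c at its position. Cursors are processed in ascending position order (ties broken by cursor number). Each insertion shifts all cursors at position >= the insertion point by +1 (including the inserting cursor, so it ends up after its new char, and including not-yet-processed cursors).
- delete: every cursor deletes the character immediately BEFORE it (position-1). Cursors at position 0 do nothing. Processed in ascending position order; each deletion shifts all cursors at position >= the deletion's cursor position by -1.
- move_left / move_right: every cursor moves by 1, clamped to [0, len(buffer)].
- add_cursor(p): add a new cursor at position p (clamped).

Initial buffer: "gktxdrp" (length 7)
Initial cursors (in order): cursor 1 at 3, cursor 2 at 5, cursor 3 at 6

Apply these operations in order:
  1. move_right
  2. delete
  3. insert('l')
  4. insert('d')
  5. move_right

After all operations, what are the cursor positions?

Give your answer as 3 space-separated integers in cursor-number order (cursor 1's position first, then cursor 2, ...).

Answer: 6 10 10

Derivation:
After op 1 (move_right): buffer="gktxdrp" (len 7), cursors c1@4 c2@6 c3@7, authorship .......
After op 2 (delete): buffer="gktd" (len 4), cursors c1@3 c2@4 c3@4, authorship ....
After op 3 (insert('l')): buffer="gktldll" (len 7), cursors c1@4 c2@7 c3@7, authorship ...1.23
After op 4 (insert('d')): buffer="gktlddlldd" (len 10), cursors c1@5 c2@10 c3@10, authorship ...11.2323
After op 5 (move_right): buffer="gktlddlldd" (len 10), cursors c1@6 c2@10 c3@10, authorship ...11.2323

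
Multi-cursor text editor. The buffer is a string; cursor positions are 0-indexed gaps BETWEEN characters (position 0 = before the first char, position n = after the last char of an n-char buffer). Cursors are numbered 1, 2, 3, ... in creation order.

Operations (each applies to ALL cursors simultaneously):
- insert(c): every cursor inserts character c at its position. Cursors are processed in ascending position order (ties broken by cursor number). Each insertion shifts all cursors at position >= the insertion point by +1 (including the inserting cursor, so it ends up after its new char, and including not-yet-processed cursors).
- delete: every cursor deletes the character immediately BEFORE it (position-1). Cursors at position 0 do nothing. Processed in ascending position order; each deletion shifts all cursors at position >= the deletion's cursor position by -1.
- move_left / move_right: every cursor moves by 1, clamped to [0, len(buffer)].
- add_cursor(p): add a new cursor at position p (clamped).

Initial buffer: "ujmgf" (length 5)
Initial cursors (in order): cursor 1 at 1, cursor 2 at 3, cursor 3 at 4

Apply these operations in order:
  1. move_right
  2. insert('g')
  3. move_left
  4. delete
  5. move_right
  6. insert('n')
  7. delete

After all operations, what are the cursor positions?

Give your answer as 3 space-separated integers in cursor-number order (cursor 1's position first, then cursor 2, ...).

Answer: 2 4 5

Derivation:
After op 1 (move_right): buffer="ujmgf" (len 5), cursors c1@2 c2@4 c3@5, authorship .....
After op 2 (insert('g')): buffer="ujgmggfg" (len 8), cursors c1@3 c2@6 c3@8, authorship ..1..2.3
After op 3 (move_left): buffer="ujgmggfg" (len 8), cursors c1@2 c2@5 c3@7, authorship ..1..2.3
After op 4 (delete): buffer="ugmgg" (len 5), cursors c1@1 c2@3 c3@4, authorship .1.23
After op 5 (move_right): buffer="ugmgg" (len 5), cursors c1@2 c2@4 c3@5, authorship .1.23
After op 6 (insert('n')): buffer="ugnmgngn" (len 8), cursors c1@3 c2@6 c3@8, authorship .11.2233
After op 7 (delete): buffer="ugmgg" (len 5), cursors c1@2 c2@4 c3@5, authorship .1.23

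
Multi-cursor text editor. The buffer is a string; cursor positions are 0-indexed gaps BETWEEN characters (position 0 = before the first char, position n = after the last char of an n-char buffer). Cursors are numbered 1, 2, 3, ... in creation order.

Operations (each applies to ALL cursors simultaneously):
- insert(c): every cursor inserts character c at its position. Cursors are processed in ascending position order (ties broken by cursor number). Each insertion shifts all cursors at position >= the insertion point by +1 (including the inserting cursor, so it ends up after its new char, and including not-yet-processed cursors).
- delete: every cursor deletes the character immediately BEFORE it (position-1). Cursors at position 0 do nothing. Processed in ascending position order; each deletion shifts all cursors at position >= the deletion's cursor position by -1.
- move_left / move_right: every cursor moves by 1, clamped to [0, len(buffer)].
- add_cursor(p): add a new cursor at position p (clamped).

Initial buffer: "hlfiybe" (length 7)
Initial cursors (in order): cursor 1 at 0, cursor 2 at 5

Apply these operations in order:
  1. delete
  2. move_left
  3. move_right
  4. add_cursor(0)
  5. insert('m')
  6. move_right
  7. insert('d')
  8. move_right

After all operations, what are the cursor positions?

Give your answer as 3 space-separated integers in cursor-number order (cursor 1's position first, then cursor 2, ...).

Answer: 7 12 4

Derivation:
After op 1 (delete): buffer="hlfibe" (len 6), cursors c1@0 c2@4, authorship ......
After op 2 (move_left): buffer="hlfibe" (len 6), cursors c1@0 c2@3, authorship ......
After op 3 (move_right): buffer="hlfibe" (len 6), cursors c1@1 c2@4, authorship ......
After op 4 (add_cursor(0)): buffer="hlfibe" (len 6), cursors c3@0 c1@1 c2@4, authorship ......
After op 5 (insert('m')): buffer="mhmlfimbe" (len 9), cursors c3@1 c1@3 c2@7, authorship 3.1...2..
After op 6 (move_right): buffer="mhmlfimbe" (len 9), cursors c3@2 c1@4 c2@8, authorship 3.1...2..
After op 7 (insert('d')): buffer="mhdmldfimbde" (len 12), cursors c3@3 c1@6 c2@11, authorship 3.31.1..2.2.
After op 8 (move_right): buffer="mhdmldfimbde" (len 12), cursors c3@4 c1@7 c2@12, authorship 3.31.1..2.2.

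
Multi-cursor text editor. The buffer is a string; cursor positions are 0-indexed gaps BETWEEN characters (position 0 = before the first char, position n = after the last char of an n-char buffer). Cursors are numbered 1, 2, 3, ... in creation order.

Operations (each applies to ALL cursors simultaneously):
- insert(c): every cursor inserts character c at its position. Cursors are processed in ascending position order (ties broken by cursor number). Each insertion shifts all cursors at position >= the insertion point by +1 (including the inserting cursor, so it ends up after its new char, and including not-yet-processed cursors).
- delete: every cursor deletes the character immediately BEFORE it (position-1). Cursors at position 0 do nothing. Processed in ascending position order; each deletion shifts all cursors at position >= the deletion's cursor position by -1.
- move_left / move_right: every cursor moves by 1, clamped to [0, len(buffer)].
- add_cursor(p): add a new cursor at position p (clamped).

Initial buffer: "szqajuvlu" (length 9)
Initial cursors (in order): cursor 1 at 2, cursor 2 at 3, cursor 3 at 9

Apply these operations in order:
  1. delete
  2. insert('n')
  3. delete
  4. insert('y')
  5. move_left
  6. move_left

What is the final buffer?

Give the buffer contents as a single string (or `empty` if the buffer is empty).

Answer: syyajuvly

Derivation:
After op 1 (delete): buffer="sajuvl" (len 6), cursors c1@1 c2@1 c3@6, authorship ......
After op 2 (insert('n')): buffer="snnajuvln" (len 9), cursors c1@3 c2@3 c3@9, authorship .12.....3
After op 3 (delete): buffer="sajuvl" (len 6), cursors c1@1 c2@1 c3@6, authorship ......
After op 4 (insert('y')): buffer="syyajuvly" (len 9), cursors c1@3 c2@3 c3@9, authorship .12.....3
After op 5 (move_left): buffer="syyajuvly" (len 9), cursors c1@2 c2@2 c3@8, authorship .12.....3
After op 6 (move_left): buffer="syyajuvly" (len 9), cursors c1@1 c2@1 c3@7, authorship .12.....3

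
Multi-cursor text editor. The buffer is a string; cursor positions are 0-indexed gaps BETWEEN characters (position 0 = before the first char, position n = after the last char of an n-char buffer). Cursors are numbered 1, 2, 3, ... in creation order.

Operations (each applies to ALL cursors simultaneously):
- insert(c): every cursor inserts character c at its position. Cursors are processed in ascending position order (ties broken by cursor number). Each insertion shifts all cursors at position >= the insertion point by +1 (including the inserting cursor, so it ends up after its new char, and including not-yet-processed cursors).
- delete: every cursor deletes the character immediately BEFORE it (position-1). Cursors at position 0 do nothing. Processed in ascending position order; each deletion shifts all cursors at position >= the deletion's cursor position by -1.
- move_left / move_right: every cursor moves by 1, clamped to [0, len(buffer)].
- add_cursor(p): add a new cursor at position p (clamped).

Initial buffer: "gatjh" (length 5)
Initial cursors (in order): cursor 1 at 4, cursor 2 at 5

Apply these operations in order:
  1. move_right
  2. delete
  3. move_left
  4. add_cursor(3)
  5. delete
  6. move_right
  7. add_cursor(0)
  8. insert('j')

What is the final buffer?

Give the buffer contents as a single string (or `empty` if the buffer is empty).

After op 1 (move_right): buffer="gatjh" (len 5), cursors c1@5 c2@5, authorship .....
After op 2 (delete): buffer="gat" (len 3), cursors c1@3 c2@3, authorship ...
After op 3 (move_left): buffer="gat" (len 3), cursors c1@2 c2@2, authorship ...
After op 4 (add_cursor(3)): buffer="gat" (len 3), cursors c1@2 c2@2 c3@3, authorship ...
After op 5 (delete): buffer="" (len 0), cursors c1@0 c2@0 c3@0, authorship 
After op 6 (move_right): buffer="" (len 0), cursors c1@0 c2@0 c3@0, authorship 
After op 7 (add_cursor(0)): buffer="" (len 0), cursors c1@0 c2@0 c3@0 c4@0, authorship 
After op 8 (insert('j')): buffer="jjjj" (len 4), cursors c1@4 c2@4 c3@4 c4@4, authorship 1234

Answer: jjjj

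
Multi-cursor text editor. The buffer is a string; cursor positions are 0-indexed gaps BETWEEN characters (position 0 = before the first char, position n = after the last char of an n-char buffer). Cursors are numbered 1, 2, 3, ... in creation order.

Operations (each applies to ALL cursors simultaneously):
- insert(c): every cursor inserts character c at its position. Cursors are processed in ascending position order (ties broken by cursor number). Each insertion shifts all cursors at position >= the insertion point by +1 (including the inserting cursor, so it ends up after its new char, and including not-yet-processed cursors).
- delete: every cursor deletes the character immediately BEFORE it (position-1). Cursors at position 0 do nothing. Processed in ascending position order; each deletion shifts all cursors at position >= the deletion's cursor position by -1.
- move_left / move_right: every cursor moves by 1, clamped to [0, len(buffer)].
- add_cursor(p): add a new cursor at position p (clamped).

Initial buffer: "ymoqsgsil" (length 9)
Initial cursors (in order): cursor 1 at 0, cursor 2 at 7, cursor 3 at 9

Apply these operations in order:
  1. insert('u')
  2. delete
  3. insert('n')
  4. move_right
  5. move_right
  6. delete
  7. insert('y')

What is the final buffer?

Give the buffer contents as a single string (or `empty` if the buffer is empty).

Answer: nyyoqsgsniyy

Derivation:
After op 1 (insert('u')): buffer="uymoqsgsuilu" (len 12), cursors c1@1 c2@9 c3@12, authorship 1.......2..3
After op 2 (delete): buffer="ymoqsgsil" (len 9), cursors c1@0 c2@7 c3@9, authorship .........
After op 3 (insert('n')): buffer="nymoqsgsniln" (len 12), cursors c1@1 c2@9 c3@12, authorship 1.......2..3
After op 4 (move_right): buffer="nymoqsgsniln" (len 12), cursors c1@2 c2@10 c3@12, authorship 1.......2..3
After op 5 (move_right): buffer="nymoqsgsniln" (len 12), cursors c1@3 c2@11 c3@12, authorship 1.......2..3
After op 6 (delete): buffer="nyoqsgsni" (len 9), cursors c1@2 c2@9 c3@9, authorship 1......2.
After op 7 (insert('y')): buffer="nyyoqsgsniyy" (len 12), cursors c1@3 c2@12 c3@12, authorship 1.1.....2.23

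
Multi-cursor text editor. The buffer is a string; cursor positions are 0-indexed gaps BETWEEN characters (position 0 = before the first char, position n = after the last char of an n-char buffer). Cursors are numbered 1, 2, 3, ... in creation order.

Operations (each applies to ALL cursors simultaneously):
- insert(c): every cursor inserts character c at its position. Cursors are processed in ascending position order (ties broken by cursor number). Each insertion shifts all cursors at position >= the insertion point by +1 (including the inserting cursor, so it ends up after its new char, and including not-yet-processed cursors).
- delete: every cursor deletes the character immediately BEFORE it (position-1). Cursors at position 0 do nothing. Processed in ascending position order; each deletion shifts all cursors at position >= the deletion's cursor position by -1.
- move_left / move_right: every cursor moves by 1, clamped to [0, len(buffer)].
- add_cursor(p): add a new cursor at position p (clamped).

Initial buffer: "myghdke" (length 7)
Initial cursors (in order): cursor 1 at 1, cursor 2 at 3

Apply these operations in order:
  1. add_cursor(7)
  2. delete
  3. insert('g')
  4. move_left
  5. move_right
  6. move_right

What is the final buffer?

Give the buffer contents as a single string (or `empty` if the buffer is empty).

After op 1 (add_cursor(7)): buffer="myghdke" (len 7), cursors c1@1 c2@3 c3@7, authorship .......
After op 2 (delete): buffer="yhdk" (len 4), cursors c1@0 c2@1 c3@4, authorship ....
After op 3 (insert('g')): buffer="gyghdkg" (len 7), cursors c1@1 c2@3 c3@7, authorship 1.2...3
After op 4 (move_left): buffer="gyghdkg" (len 7), cursors c1@0 c2@2 c3@6, authorship 1.2...3
After op 5 (move_right): buffer="gyghdkg" (len 7), cursors c1@1 c2@3 c3@7, authorship 1.2...3
After op 6 (move_right): buffer="gyghdkg" (len 7), cursors c1@2 c2@4 c3@7, authorship 1.2...3

Answer: gyghdkg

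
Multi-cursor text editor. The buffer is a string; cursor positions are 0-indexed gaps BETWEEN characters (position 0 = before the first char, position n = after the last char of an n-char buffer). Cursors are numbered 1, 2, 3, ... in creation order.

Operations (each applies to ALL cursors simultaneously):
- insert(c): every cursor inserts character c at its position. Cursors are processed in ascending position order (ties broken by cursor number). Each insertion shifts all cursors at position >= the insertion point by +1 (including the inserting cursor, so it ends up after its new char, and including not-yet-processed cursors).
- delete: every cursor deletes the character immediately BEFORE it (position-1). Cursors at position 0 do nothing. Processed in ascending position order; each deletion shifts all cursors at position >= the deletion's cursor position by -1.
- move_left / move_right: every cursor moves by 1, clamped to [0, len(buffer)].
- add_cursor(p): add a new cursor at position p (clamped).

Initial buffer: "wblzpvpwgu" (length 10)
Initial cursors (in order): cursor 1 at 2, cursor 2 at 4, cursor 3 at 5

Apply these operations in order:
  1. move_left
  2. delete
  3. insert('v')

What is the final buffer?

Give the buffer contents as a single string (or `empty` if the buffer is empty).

Answer: vbvvpvpwgu

Derivation:
After op 1 (move_left): buffer="wblzpvpwgu" (len 10), cursors c1@1 c2@3 c3@4, authorship ..........
After op 2 (delete): buffer="bpvpwgu" (len 7), cursors c1@0 c2@1 c3@1, authorship .......
After op 3 (insert('v')): buffer="vbvvpvpwgu" (len 10), cursors c1@1 c2@4 c3@4, authorship 1.23......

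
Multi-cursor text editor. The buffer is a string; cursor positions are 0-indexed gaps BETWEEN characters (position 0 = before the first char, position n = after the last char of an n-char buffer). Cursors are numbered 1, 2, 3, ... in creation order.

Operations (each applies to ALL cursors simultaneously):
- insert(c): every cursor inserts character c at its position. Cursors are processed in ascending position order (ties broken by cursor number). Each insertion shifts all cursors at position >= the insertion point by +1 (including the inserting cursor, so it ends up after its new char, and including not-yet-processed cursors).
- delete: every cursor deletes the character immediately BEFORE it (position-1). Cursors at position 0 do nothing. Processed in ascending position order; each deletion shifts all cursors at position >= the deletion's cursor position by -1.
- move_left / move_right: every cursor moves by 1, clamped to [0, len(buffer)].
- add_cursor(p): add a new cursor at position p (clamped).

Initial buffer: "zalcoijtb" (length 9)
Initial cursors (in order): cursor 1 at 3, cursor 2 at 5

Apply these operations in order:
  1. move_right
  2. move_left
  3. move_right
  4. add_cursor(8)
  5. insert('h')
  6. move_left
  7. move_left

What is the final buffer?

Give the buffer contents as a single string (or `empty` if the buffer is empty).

After op 1 (move_right): buffer="zalcoijtb" (len 9), cursors c1@4 c2@6, authorship .........
After op 2 (move_left): buffer="zalcoijtb" (len 9), cursors c1@3 c2@5, authorship .........
After op 3 (move_right): buffer="zalcoijtb" (len 9), cursors c1@4 c2@6, authorship .........
After op 4 (add_cursor(8)): buffer="zalcoijtb" (len 9), cursors c1@4 c2@6 c3@8, authorship .........
After op 5 (insert('h')): buffer="zalchoihjthb" (len 12), cursors c1@5 c2@8 c3@11, authorship ....1..2..3.
After op 6 (move_left): buffer="zalchoihjthb" (len 12), cursors c1@4 c2@7 c3@10, authorship ....1..2..3.
After op 7 (move_left): buffer="zalchoihjthb" (len 12), cursors c1@3 c2@6 c3@9, authorship ....1..2..3.

Answer: zalchoihjthb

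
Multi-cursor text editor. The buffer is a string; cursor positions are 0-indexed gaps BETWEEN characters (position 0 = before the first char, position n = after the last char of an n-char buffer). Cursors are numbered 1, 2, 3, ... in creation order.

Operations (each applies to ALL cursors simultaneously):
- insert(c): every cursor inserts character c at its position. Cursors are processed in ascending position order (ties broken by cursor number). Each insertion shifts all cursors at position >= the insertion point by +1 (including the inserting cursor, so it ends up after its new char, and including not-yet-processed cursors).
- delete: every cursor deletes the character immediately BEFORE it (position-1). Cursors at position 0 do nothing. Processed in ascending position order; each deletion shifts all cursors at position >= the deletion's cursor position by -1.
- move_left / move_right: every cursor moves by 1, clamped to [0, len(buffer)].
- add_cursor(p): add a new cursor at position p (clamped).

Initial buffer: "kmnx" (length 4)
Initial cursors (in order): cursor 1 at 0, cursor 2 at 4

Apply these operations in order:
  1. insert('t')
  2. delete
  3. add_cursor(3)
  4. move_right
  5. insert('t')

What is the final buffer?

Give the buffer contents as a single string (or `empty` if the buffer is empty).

After op 1 (insert('t')): buffer="tkmnxt" (len 6), cursors c1@1 c2@6, authorship 1....2
After op 2 (delete): buffer="kmnx" (len 4), cursors c1@0 c2@4, authorship ....
After op 3 (add_cursor(3)): buffer="kmnx" (len 4), cursors c1@0 c3@3 c2@4, authorship ....
After op 4 (move_right): buffer="kmnx" (len 4), cursors c1@1 c2@4 c3@4, authorship ....
After op 5 (insert('t')): buffer="ktmnxtt" (len 7), cursors c1@2 c2@7 c3@7, authorship .1...23

Answer: ktmnxtt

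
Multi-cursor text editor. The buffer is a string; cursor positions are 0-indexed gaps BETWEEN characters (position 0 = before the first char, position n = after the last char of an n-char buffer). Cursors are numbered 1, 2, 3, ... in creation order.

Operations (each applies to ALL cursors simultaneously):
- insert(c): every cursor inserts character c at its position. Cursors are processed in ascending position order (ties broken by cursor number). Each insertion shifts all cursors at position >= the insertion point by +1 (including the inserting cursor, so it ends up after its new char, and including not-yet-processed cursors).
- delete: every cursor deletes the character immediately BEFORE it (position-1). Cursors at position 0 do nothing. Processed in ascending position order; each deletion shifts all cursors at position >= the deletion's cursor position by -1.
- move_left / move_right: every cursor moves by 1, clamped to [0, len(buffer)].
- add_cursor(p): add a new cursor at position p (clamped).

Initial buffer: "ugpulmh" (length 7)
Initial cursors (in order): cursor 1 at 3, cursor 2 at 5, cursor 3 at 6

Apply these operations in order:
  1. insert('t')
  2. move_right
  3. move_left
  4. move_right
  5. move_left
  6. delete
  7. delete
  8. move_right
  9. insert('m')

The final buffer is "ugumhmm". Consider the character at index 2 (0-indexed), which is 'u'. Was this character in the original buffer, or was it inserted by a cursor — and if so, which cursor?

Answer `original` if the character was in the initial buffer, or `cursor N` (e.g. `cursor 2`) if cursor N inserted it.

Answer: original

Derivation:
After op 1 (insert('t')): buffer="ugptultmth" (len 10), cursors c1@4 c2@7 c3@9, authorship ...1..2.3.
After op 2 (move_right): buffer="ugptultmth" (len 10), cursors c1@5 c2@8 c3@10, authorship ...1..2.3.
After op 3 (move_left): buffer="ugptultmth" (len 10), cursors c1@4 c2@7 c3@9, authorship ...1..2.3.
After op 4 (move_right): buffer="ugptultmth" (len 10), cursors c1@5 c2@8 c3@10, authorship ...1..2.3.
After op 5 (move_left): buffer="ugptultmth" (len 10), cursors c1@4 c2@7 c3@9, authorship ...1..2.3.
After op 6 (delete): buffer="ugpulmh" (len 7), cursors c1@3 c2@5 c3@6, authorship .......
After op 7 (delete): buffer="uguh" (len 4), cursors c1@2 c2@3 c3@3, authorship ....
After op 8 (move_right): buffer="uguh" (len 4), cursors c1@3 c2@4 c3@4, authorship ....
After op 9 (insert('m')): buffer="ugumhmm" (len 7), cursors c1@4 c2@7 c3@7, authorship ...1.23
Authorship (.=original, N=cursor N): . . . 1 . 2 3
Index 2: author = original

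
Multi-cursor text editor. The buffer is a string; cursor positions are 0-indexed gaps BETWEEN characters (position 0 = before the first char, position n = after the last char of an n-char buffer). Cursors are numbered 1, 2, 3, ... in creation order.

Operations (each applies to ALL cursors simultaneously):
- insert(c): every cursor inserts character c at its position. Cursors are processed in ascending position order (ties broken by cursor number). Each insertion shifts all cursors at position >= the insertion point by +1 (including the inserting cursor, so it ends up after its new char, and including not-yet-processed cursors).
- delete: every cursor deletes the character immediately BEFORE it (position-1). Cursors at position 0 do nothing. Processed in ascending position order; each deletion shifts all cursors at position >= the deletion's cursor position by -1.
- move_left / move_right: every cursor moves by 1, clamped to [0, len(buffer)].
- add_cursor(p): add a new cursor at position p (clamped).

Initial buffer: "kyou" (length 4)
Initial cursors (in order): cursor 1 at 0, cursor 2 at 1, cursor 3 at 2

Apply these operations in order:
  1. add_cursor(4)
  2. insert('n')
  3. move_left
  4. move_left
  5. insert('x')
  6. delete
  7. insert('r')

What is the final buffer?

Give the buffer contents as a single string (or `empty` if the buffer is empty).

After op 1 (add_cursor(4)): buffer="kyou" (len 4), cursors c1@0 c2@1 c3@2 c4@4, authorship ....
After op 2 (insert('n')): buffer="nknynoun" (len 8), cursors c1@1 c2@3 c3@5 c4@8, authorship 1.2.3..4
After op 3 (move_left): buffer="nknynoun" (len 8), cursors c1@0 c2@2 c3@4 c4@7, authorship 1.2.3..4
After op 4 (move_left): buffer="nknynoun" (len 8), cursors c1@0 c2@1 c3@3 c4@6, authorship 1.2.3..4
After op 5 (insert('x')): buffer="xnxknxynoxun" (len 12), cursors c1@1 c2@3 c3@6 c4@10, authorship 112.23.3.4.4
After op 6 (delete): buffer="nknynoun" (len 8), cursors c1@0 c2@1 c3@3 c4@6, authorship 1.2.3..4
After op 7 (insert('r')): buffer="rnrknrynorun" (len 12), cursors c1@1 c2@3 c3@6 c4@10, authorship 112.23.3.4.4

Answer: rnrknrynorun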